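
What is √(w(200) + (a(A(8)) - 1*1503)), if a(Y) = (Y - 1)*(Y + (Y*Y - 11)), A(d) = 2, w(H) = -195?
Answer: I*√1703 ≈ 41.267*I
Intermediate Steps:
a(Y) = (-1 + Y)*(-11 + Y + Y²) (a(Y) = (-1 + Y)*(Y + (Y² - 11)) = (-1 + Y)*(Y + (-11 + Y²)) = (-1 + Y)*(-11 + Y + Y²))
√(w(200) + (a(A(8)) - 1*1503)) = √(-195 + ((11 + 2³ - 12*2) - 1*1503)) = √(-195 + ((11 + 8 - 24) - 1503)) = √(-195 + (-5 - 1503)) = √(-195 - 1508) = √(-1703) = I*√1703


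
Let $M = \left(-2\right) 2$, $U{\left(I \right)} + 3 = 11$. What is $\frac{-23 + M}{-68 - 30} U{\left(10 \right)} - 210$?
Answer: $- \frac{10182}{49} \approx -207.8$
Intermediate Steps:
$U{\left(I \right)} = 8$ ($U{\left(I \right)} = -3 + 11 = 8$)
$M = -4$
$\frac{-23 + M}{-68 - 30} U{\left(10 \right)} - 210 = \frac{-23 - 4}{-68 - 30} \cdot 8 - 210 = - \frac{27}{-98} \cdot 8 - 210 = \left(-27\right) \left(- \frac{1}{98}\right) 8 - 210 = \frac{27}{98} \cdot 8 - 210 = \frac{108}{49} - 210 = - \frac{10182}{49}$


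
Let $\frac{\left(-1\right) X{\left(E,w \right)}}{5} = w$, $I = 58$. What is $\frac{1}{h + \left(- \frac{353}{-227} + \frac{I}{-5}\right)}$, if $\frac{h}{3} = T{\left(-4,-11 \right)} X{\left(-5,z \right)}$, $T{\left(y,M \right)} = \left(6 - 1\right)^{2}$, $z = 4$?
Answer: $- \frac{1135}{1713901} \approx -0.00066223$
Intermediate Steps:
$X{\left(E,w \right)} = - 5 w$
$T{\left(y,M \right)} = 25$ ($T{\left(y,M \right)} = 5^{2} = 25$)
$h = -1500$ ($h = 3 \cdot 25 \left(\left(-5\right) 4\right) = 3 \cdot 25 \left(-20\right) = 3 \left(-500\right) = -1500$)
$\frac{1}{h + \left(- \frac{353}{-227} + \frac{I}{-5}\right)} = \frac{1}{-1500 + \left(- \frac{353}{-227} + \frac{58}{-5}\right)} = \frac{1}{-1500 + \left(\left(-353\right) \left(- \frac{1}{227}\right) + 58 \left(- \frac{1}{5}\right)\right)} = \frac{1}{-1500 + \left(\frac{353}{227} - \frac{58}{5}\right)} = \frac{1}{-1500 - \frac{11401}{1135}} = \frac{1}{- \frac{1713901}{1135}} = - \frac{1135}{1713901}$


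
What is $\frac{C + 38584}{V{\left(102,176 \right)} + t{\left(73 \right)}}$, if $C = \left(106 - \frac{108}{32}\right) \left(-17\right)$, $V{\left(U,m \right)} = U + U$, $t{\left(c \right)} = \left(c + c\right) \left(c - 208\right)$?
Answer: $- \frac{294715}{156048} \approx -1.8886$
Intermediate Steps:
$t{\left(c \right)} = 2 c \left(-208 + c\right)$
$V{\left(U,m \right)} = 2 U$
$C = - \frac{13957}{8}$ ($C = \left(106 - \frac{27}{8}\right) \left(-17\right) = \frac{821}{8} \left(-17\right) = - \frac{13957}{8} \approx -1744.6$)
$\frac{C + 38584}{V{\left(102,176 \right)} + t{\left(73 \right)}} = \frac{- \frac{13957}{8} + 38584}{2 \cdot 102 + 2 \cdot 73 \left(-208 + 73\right)} = \frac{294715}{8 \left(204 + 2 \cdot 73 \left(-135\right)\right)} = \frac{294715}{8 \left(204 - 19710\right)} = \frac{294715}{8 \left(-19506\right)} = \frac{294715}{8} \left(- \frac{1}{19506}\right) = - \frac{294715}{156048}$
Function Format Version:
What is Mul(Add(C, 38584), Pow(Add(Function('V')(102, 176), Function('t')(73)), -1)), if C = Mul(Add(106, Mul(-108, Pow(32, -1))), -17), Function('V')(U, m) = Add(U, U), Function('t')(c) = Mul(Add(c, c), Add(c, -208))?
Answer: Rational(-294715, 156048) ≈ -1.8886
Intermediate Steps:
Function('t')(c) = Mul(2, c, Add(-208, c)) (Function('t')(c) = Mul(Mul(2, c), Add(-208, c)) = Mul(2, c, Add(-208, c)))
Function('V')(U, m) = Mul(2, U)
C = Rational(-13957, 8) (C = Mul(Add(106, Mul(-108, Rational(1, 32))), -17) = Mul(Add(106, Rational(-27, 8)), -17) = Mul(Rational(821, 8), -17) = Rational(-13957, 8) ≈ -1744.6)
Mul(Add(C, 38584), Pow(Add(Function('V')(102, 176), Function('t')(73)), -1)) = Mul(Add(Rational(-13957, 8), 38584), Pow(Add(Mul(2, 102), Mul(2, 73, Add(-208, 73))), -1)) = Mul(Rational(294715, 8), Pow(Add(204, Mul(2, 73, -135)), -1)) = Mul(Rational(294715, 8), Pow(Add(204, -19710), -1)) = Mul(Rational(294715, 8), Pow(-19506, -1)) = Mul(Rational(294715, 8), Rational(-1, 19506)) = Rational(-294715, 156048)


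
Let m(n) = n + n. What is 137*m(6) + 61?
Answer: 1705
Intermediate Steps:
m(n) = 2*n
137*m(6) + 61 = 137*(2*6) + 61 = 137*12 + 61 = 1644 + 61 = 1705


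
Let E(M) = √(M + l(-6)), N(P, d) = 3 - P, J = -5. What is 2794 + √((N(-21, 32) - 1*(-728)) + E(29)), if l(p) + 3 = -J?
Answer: 2794 + √(752 + √31) ≈ 2821.5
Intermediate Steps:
l(p) = 2 (l(p) = -3 - 1*(-5) = -3 + 5 = 2)
E(M) = √(2 + M) (E(M) = √(M + 2) = √(2 + M))
2794 + √((N(-21, 32) - 1*(-728)) + E(29)) = 2794 + √(((3 - 1*(-21)) - 1*(-728)) + √(2 + 29)) = 2794 + √(((3 + 21) + 728) + √31) = 2794 + √((24 + 728) + √31) = 2794 + √(752 + √31)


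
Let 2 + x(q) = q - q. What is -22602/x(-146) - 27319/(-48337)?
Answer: 546283756/48337 ≈ 11302.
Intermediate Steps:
x(q) = -2 (x(q) = -2 + (q - q) = -2 + 0 = -2)
-22602/x(-146) - 27319/(-48337) = -22602/(-2) - 27319/(-48337) = -22602*(-½) - 27319*(-1/48337) = 11301 + 27319/48337 = 546283756/48337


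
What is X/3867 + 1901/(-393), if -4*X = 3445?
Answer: -3417617/675436 ≈ -5.0599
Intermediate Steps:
X = -3445/4 (X = -¼*3445 = -3445/4 ≈ -861.25)
X/3867 + 1901/(-393) = -3445/4/3867 + 1901/(-393) = -3445/4*1/3867 + 1901*(-1/393) = -3445/15468 - 1901/393 = -3417617/675436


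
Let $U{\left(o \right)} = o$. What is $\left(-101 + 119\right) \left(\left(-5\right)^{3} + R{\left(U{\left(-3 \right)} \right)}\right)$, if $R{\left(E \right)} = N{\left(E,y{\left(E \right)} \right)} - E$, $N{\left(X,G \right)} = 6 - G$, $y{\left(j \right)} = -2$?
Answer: $-2052$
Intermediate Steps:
$R{\left(E \right)} = 8 - E$ ($R{\left(E \right)} = \left(6 - -2\right) - E = \left(6 + 2\right) - E = 8 - E$)
$\left(-101 + 119\right) \left(\left(-5\right)^{3} + R{\left(U{\left(-3 \right)} \right)}\right) = \left(-101 + 119\right) \left(\left(-5\right)^{3} + \left(8 - -3\right)\right) = 18 \left(-125 + \left(8 + 3\right)\right) = 18 \left(-125 + 11\right) = 18 \left(-114\right) = -2052$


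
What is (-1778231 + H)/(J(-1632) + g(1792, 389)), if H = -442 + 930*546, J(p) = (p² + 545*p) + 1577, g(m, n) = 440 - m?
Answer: -423631/591403 ≈ -0.71632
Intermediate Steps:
J(p) = 1577 + p² + 545*p
H = 507338 (H = -442 + 507780 = 507338)
(-1778231 + H)/(J(-1632) + g(1792, 389)) = (-1778231 + 507338)/((1577 + (-1632)² + 545*(-1632)) + (440 - 1*1792)) = -1270893/((1577 + 2663424 - 889440) + (440 - 1792)) = -1270893/(1775561 - 1352) = -1270893/1774209 = -1270893*1/1774209 = -423631/591403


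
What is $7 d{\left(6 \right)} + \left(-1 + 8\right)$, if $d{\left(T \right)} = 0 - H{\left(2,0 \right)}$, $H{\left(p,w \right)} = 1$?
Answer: $0$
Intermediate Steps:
$d{\left(T \right)} = -1$ ($d{\left(T \right)} = 0 - 1 = -1$)
$7 d{\left(6 \right)} + \left(-1 + 8\right) = 7 \left(-1\right) + \left(-1 + 8\right) = -7 + 7 = 0$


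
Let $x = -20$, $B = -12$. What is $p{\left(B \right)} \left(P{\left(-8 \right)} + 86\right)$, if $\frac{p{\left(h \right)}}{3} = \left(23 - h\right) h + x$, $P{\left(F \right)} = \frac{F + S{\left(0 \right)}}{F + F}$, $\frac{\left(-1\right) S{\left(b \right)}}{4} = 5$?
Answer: $-115830$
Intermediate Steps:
$S{\left(b \right)} = -20$ ($S{\left(b \right)} = \left(-4\right) 5 = -20$)
$P{\left(F \right)} = \frac{-20 + F}{2 F}$ ($P{\left(F \right)} = \frac{F - 20}{F + F} = \frac{-20 + F}{2 F}$)
$p{\left(h \right)} = -60 + 3 h \left(23 - h\right)$ ($p{\left(h \right)} = 3 \left(\left(23 - h\right) h - 20\right) = 3 \left(h \left(23 - h\right) - 20\right) = 3 \left(-20 + h \left(23 - h\right)\right) = -60 + 3 h \left(23 - h\right)$)
$p{\left(B \right)} \left(P{\left(-8 \right)} + 86\right) = \left(-60 - 3 \left(-12\right)^{2} + 69 \left(-12\right)\right) \left(\frac{-20 - 8}{2 \left(-8\right)} + 86\right) = \left(-60 - 432 - 828\right) \left(\frac{1}{2} \left(- \frac{1}{8}\right) \left(-28\right) + 86\right) = \left(-60 - 432 - 828\right) \left(\frac{7}{4} + 86\right) = \left(-1320\right) \frac{351}{4} = -115830$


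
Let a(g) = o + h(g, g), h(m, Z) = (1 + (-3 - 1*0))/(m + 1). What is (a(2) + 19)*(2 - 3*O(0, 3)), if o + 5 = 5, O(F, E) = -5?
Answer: 935/3 ≈ 311.67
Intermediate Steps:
h(m, Z) = -2/(1 + m) (h(m, Z) = (1 + (-3 + 0))/(1 + m) = (1 - 3)/(1 + m) = -2/(1 + m))
o = 0 (o = -5 + 5 = 0)
a(g) = -2/(1 + g) (a(g) = 0 - 2/(1 + g) = -2/(1 + g))
(a(2) + 19)*(2 - 3*O(0, 3)) = (-2/(1 + 2) + 19)*(2 - 3*(-5)) = (-2/3 + 19)*(2 + 15) = (-2*1/3 + 19)*17 = (-2/3 + 19)*17 = (55/3)*17 = 935/3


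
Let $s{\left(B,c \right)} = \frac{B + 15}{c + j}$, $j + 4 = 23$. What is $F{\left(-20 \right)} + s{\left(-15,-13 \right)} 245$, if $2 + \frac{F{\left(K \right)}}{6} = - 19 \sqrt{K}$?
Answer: $-12 - 228 i \sqrt{5} \approx -12.0 - 509.82 i$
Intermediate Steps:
$j = 19$ ($j = -4 + 23 = 19$)
$s{\left(B,c \right)} = \frac{15 + B}{19 + c}$ ($s{\left(B,c \right)} = \frac{B + 15}{c + 19} = \frac{15 + B}{19 + c}$)
$F{\left(K \right)} = -12 - 114 \sqrt{K}$ ($F{\left(K \right)} = -12 + 6 \left(- 19 \sqrt{K}\right) = -12 - 114 \sqrt{K}$)
$F{\left(-20 \right)} + s{\left(-15,-13 \right)} 245 = \left(-12 - 114 \sqrt{-20}\right) + \frac{15 - 15}{19 - 13} \cdot 245 = \left(-12 - 114 \cdot 2 i \sqrt{5}\right) + \frac{1}{6} \cdot 0 \cdot 245 = \left(-12 - 228 i \sqrt{5}\right) + \frac{1}{6} \cdot 0 \cdot 245 = \left(-12 - 228 i \sqrt{5}\right) + 0 \cdot 245 = \left(-12 - 228 i \sqrt{5}\right) + 0 = -12 - 228 i \sqrt{5}$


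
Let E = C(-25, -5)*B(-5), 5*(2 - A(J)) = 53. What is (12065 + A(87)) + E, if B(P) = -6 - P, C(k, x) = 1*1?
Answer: 60277/5 ≈ 12055.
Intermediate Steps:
A(J) = -43/5 (A(J) = 2 - 1/5*53 = 2 - 53/5 = -43/5)
C(k, x) = 1
E = -1 (E = 1*(-6 - 1*(-5)) = 1*(-6 + 5) = 1*(-1) = -1)
(12065 + A(87)) + E = (12065 - 43/5) - 1 = 60282/5 - 1 = 60277/5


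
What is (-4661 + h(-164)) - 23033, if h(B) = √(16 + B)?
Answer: -27694 + 2*I*√37 ≈ -27694.0 + 12.166*I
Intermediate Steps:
(-4661 + h(-164)) - 23033 = (-4661 + √(16 - 164)) - 23033 = (-4661 + √(-148)) - 23033 = (-4661 + 2*I*√37) - 23033 = -27694 + 2*I*√37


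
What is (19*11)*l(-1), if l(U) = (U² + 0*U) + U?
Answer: 0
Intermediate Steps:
l(U) = U + U² (l(U) = (U² + 0) + U = U² + U = U + U²)
(19*11)*l(-1) = (19*11)*(-(1 - 1)) = 209*(-1*0) = 209*0 = 0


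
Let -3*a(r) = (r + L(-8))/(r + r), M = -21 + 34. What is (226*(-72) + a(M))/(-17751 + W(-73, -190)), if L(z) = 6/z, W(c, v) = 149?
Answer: 5076913/5491824 ≈ 0.92445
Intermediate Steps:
M = 13
a(r) = -(-3/4 + r)/(6*r) (a(r) = -(r + 6/(-8))/(3*(r + r)) = -(r + 6*(-1/8))/(3*(2*r)) = -(r - 3/4)*1/(2*r)/3 = -(-3/4 + r)*1/(2*r)/3 = -(-3/4 + r)/(6*r))
(226*(-72) + a(M))/(-17751 + W(-73, -190)) = (226*(-72) + (1/24)*(3 - 4*13)/13)/(-17751 + 149) = (-16272 + (1/24)*(1/13)*(3 - 52))/(-17602) = (-16272 + (1/24)*(1/13)*(-49))*(-1/17602) = (-16272 - 49/312)*(-1/17602) = -5076913/312*(-1/17602) = 5076913/5491824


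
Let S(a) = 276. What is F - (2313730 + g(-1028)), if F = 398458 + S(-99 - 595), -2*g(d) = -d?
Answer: -1914482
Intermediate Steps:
g(d) = d/2 (g(d) = -(-1)*d/2 = d/2)
F = 398734 (F = 398458 + 276 = 398734)
F - (2313730 + g(-1028)) = 398734 - (2313730 + (½)*(-1028)) = 398734 - (2313730 - 514) = 398734 - 1*2313216 = 398734 - 2313216 = -1914482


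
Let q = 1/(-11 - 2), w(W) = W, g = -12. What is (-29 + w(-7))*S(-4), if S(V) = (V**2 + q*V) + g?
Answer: -2016/13 ≈ -155.08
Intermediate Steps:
q = -1/13 (q = 1/(-13) = -1/13 ≈ -0.076923)
S(V) = -12 + V**2 - V/13 (S(V) = (V**2 - V/13) - 12 = -12 + V**2 - V/13)
(-29 + w(-7))*S(-4) = (-29 - 7)*(-12 + (-4)**2 - 1/13*(-4)) = -36*(-12 + 16 + 4/13) = -36*56/13 = -2016/13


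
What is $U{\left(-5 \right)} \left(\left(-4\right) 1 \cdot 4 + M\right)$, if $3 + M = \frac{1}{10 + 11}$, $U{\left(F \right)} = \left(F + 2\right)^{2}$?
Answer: $- \frac{1194}{7} \approx -170.57$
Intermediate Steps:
$U{\left(F \right)} = \left(2 + F\right)^{2}$
$M = - \frac{62}{21}$ ($M = -3 + \frac{1}{10 + 11} = -3 + \frac{1}{21} = - \frac{62}{21} \approx -2.9524$)
$U{\left(-5 \right)} \left(\left(-4\right) 1 \cdot 4 + M\right) = \left(2 - 5\right)^{2} \left(\left(-4\right) 1 \cdot 4 - \frac{62}{21}\right) = \left(-3\right)^{2} \left(\left(-4\right) 4 - \frac{62}{21}\right) = 9 \left(-16 - \frac{62}{21}\right) = 9 \left(- \frac{398}{21}\right) = - \frac{1194}{7}$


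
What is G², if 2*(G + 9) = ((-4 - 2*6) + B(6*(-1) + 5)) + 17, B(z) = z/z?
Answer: 64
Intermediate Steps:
B(z) = 1
G = -8 (G = -9 + (((-4 - 2*6) + 1) + 17)/2 = -9 + (((-4 - 12) + 1) + 17)/2 = -9 + ((-16 + 1) + 17)/2 = -9 + (-15 + 17)/2 = -9 + (½)*2 = -9 + 1 = -8)
G² = (-8)² = 64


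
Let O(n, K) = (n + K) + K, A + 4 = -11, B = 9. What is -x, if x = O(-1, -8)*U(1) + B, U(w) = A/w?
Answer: -264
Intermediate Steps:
A = -15 (A = -4 - 11 = -15)
U(w) = -15/w
O(n, K) = n + 2*K (O(n, K) = (K + n) + K = n + 2*K)
x = 264 (x = (-1 + 2*(-8))*(-15/1) + 9 = (-1 - 16)*(-15*1) + 9 = -17*(-15) + 9 = 255 + 9 = 264)
-x = -1*264 = -264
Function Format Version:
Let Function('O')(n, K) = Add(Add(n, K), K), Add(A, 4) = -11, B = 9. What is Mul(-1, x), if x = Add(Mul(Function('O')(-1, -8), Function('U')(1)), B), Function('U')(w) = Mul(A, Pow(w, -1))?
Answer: -264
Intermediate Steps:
A = -15 (A = Add(-4, -11) = -15)
Function('U')(w) = Mul(-15, Pow(w, -1))
Function('O')(n, K) = Add(n, Mul(2, K)) (Function('O')(n, K) = Add(Add(K, n), K) = Add(n, Mul(2, K)))
x = 264 (x = Add(Mul(Add(-1, Mul(2, -8)), Mul(-15, Pow(1, -1))), 9) = Add(Mul(Add(-1, -16), Mul(-15, 1)), 9) = Add(Mul(-17, -15), 9) = Add(255, 9) = 264)
Mul(-1, x) = Mul(-1, 264) = -264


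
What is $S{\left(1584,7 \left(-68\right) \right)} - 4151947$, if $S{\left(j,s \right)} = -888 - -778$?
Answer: $-4152057$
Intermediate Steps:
$S{\left(j,s \right)} = -110$ ($S{\left(j,s \right)} = -888 + 778 = -110$)
$S{\left(1584,7 \left(-68\right) \right)} - 4151947 = -110 - 4151947 = -4152057$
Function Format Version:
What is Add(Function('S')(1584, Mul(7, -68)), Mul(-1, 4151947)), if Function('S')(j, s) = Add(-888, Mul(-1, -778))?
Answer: -4152057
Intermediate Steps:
Function('S')(j, s) = -110 (Function('S')(j, s) = Add(-888, 778) = -110)
Add(Function('S')(1584, Mul(7, -68)), Mul(-1, 4151947)) = Add(-110, Mul(-1, 4151947)) = Add(-110, -4151947) = -4152057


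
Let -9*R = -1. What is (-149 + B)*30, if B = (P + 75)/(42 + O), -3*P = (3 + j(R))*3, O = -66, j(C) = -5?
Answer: -18265/4 ≈ -4566.3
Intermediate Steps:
R = 1/9 (R = -1/9*(-1) = 1/9 ≈ 0.11111)
P = 2 (P = -(3 - 5)*3/3 = -(-2)*3/3 = -1/3*(-6) = 2)
B = -77/24 (B = (2 + 75)/(42 - 66) = 77/(-24) = 77*(-1/24) = -77/24 ≈ -3.2083)
(-149 + B)*30 = (-149 - 77/24)*30 = -3653/24*30 = -18265/4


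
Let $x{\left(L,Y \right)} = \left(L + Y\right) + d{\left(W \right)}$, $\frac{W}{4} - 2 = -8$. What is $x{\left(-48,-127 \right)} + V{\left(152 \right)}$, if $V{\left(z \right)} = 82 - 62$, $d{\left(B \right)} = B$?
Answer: $-179$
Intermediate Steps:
$W = -24$ ($W = 8 + 4 \left(-8\right) = 8 - 32 = -24$)
$x{\left(L,Y \right)} = -24 + L + Y$ ($x{\left(L,Y \right)} = \left(L + Y\right) - 24 = -24 + L + Y$)
$V{\left(z \right)} = 20$ ($V{\left(z \right)} = 82 - 62 = 20$)
$x{\left(-48,-127 \right)} + V{\left(152 \right)} = \left(-24 - 48 - 127\right) + 20 = -199 + 20 = -179$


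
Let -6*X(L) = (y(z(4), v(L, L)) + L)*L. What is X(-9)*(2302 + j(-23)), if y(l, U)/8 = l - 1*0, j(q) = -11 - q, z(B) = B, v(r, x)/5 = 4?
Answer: 79833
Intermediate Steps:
v(r, x) = 20 (v(r, x) = 5*4 = 20)
y(l, U) = 8*l (y(l, U) = 8*(l - 1*0) = 8*(l + 0) = 8*l)
X(L) = -L*(32 + L)/6 (X(L) = -(8*4 + L)*L/6 = -(32 + L)*L/6 = -L*(32 + L)/6)
X(-9)*(2302 + j(-23)) = (-⅙*(-9)*(32 - 9))*(2302 + (-11 - 1*(-23))) = (-⅙*(-9)*23)*(2302 + (-11 + 23)) = 69*(2302 + 12)/2 = (69/2)*2314 = 79833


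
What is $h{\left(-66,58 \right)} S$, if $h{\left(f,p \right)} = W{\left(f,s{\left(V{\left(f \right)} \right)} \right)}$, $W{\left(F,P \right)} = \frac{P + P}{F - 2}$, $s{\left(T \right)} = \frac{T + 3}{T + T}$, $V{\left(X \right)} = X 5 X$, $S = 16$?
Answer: $- \frac{7261}{30855} \approx -0.23533$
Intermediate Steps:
$V{\left(X \right)} = 5 X^{2}$ ($V{\left(X \right)} = 5 X X = 5 X^{2}$)
$s{\left(T \right)} = \frac{3 + T}{2 T}$
$W{\left(F,P \right)} = \frac{2 P}{-2 + F}$
$h{\left(f,p \right)} = \frac{3 + 5 f^{2}}{5 f^{2} \left(-2 + f\right)}$ ($h{\left(f,p \right)} = \frac{2 \frac{3 + 5 f^{2}}{2 \cdot 5 f^{2}}}{-2 + f} = \frac{2 \frac{\frac{1}{5 f^{2}} \left(3 + 5 f^{2}\right)}{2}}{-2 + f} = \frac{2 \frac{3 + 5 f^{2}}{10 f^{2}}}{-2 + f} = \frac{3 + 5 f^{2}}{5 f^{2} \left(-2 + f\right)}$)
$h{\left(-66,58 \right)} S = \frac{\frac{3}{5} + \left(-66\right)^{2}}{4356 \left(-2 - 66\right)} 16 = \frac{\frac{3}{5} + 4356}{4356 \left(-68\right)} 16 = \frac{1}{4356} \left(- \frac{1}{68}\right) \frac{21783}{5} \cdot 16 = \left(- \frac{7261}{493680}\right) 16 = - \frac{7261}{30855}$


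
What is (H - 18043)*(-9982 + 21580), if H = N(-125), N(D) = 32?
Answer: -208891578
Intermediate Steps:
H = 32
(H - 18043)*(-9982 + 21580) = (32 - 18043)*(-9982 + 21580) = -18011*11598 = -208891578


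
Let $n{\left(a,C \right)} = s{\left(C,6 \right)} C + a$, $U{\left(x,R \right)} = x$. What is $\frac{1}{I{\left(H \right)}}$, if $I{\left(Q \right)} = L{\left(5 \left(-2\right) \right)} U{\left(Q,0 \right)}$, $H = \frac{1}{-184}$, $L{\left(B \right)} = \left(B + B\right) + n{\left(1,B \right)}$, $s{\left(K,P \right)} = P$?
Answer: $\frac{184}{79} \approx 2.3291$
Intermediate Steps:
$n{\left(a,C \right)} = a + 6 C$ ($n{\left(a,C \right)} = 6 C + a = a + 6 C$)
$L{\left(B \right)} = 1 + 8 B$ ($L{\left(B \right)} = \left(B + B\right) + \left(1 + 6 B\right) = 2 B + \left(1 + 6 B\right) = 1 + 8 B$)
$H = - \frac{1}{184} \approx -0.0054348$
$I{\left(Q \right)} = - 79 Q$ ($I{\left(Q \right)} = \left(1 + 8 \cdot 5 \left(-2\right)\right) Q = \left(1 + 8 \left(-10\right)\right) Q = \left(1 - 80\right) Q = - 79 Q$)
$\frac{1}{I{\left(H \right)}} = \frac{1}{\left(-79\right) \left(- \frac{1}{184}\right)} = \frac{1}{\frac{79}{184}} = \frac{184}{79}$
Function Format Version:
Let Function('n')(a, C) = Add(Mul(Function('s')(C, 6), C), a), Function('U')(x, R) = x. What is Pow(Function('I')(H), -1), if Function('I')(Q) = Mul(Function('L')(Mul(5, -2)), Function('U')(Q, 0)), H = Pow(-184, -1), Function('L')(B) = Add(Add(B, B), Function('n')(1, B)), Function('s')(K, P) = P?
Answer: Rational(184, 79) ≈ 2.3291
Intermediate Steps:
Function('n')(a, C) = Add(a, Mul(6, C)) (Function('n')(a, C) = Add(Mul(6, C), a) = Add(a, Mul(6, C)))
Function('L')(B) = Add(1, Mul(8, B)) (Function('L')(B) = Add(Add(B, B), Add(1, Mul(6, B))) = Add(Mul(2, B), Add(1, Mul(6, B))) = Add(1, Mul(8, B)))
H = Rational(-1, 184) ≈ -0.0054348
Function('I')(Q) = Mul(-79, Q) (Function('I')(Q) = Mul(Add(1, Mul(8, Mul(5, -2))), Q) = Mul(Add(1, Mul(8, -10)), Q) = Mul(Add(1, -80), Q) = Mul(-79, Q))
Pow(Function('I')(H), -1) = Pow(Mul(-79, Rational(-1, 184)), -1) = Pow(Rational(79, 184), -1) = Rational(184, 79)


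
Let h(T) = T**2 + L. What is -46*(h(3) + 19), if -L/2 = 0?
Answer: -1288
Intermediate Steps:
L = 0 (L = -2*0 = 0)
h(T) = T**2 (h(T) = T**2 + 0 = T**2)
-46*(h(3) + 19) = -46*(3**2 + 19) = -46*(9 + 19) = -46*28 = -1288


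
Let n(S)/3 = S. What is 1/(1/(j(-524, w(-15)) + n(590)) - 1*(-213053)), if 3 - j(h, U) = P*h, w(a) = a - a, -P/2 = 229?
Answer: 238219/50753272606 ≈ 4.6937e-6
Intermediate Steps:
P = -458 (P = -2*229 = -458)
w(a) = 0
j(h, U) = 3 + 458*h (j(h, U) = 3 - (-458)*h = 3 + 458*h)
n(S) = 3*S
1/(1/(j(-524, w(-15)) + n(590)) - 1*(-213053)) = 1/(1/((3 + 458*(-524)) + 3*590) - 1*(-213053)) = 1/(1/((3 - 239992) + 1770) + 213053) = 1/(1/(-239989 + 1770) + 213053) = 1/(1/(-238219) + 213053) = 1/(-1/238219 + 213053) = 1/(50753272606/238219) = 238219/50753272606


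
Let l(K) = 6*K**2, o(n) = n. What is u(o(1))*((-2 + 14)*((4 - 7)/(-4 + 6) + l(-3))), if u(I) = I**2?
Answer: 630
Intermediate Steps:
u(o(1))*((-2 + 14)*((4 - 7)/(-4 + 6) + l(-3))) = 1**2*((-2 + 14)*((4 - 7)/(-4 + 6) + 6*(-3)**2)) = 1*(12*(-3/2 + 6*9)) = 1*(12*(-3*1/2 + 54)) = 1*(12*(-3/2 + 54)) = 1*(12*(105/2)) = 1*630 = 630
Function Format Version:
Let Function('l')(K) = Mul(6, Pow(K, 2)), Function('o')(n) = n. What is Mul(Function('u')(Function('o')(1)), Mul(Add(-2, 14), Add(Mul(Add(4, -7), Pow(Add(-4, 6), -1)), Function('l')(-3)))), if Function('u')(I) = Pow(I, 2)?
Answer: 630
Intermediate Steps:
Mul(Function('u')(Function('o')(1)), Mul(Add(-2, 14), Add(Mul(Add(4, -7), Pow(Add(-4, 6), -1)), Function('l')(-3)))) = Mul(Pow(1, 2), Mul(Add(-2, 14), Add(Mul(Add(4, -7), Pow(Add(-4, 6), -1)), Mul(6, Pow(-3, 2))))) = Mul(1, Mul(12, Add(Mul(-3, Pow(2, -1)), Mul(6, 9)))) = Mul(1, Mul(12, Add(Mul(-3, Rational(1, 2)), 54))) = Mul(1, Mul(12, Add(Rational(-3, 2), 54))) = Mul(1, Mul(12, Rational(105, 2))) = Mul(1, 630) = 630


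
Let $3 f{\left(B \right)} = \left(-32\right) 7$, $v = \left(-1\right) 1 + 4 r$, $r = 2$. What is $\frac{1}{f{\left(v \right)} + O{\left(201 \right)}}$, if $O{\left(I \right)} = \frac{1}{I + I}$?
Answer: $- \frac{134}{10005} \approx -0.013393$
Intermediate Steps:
$O{\left(I \right)} = \frac{1}{2 I}$
$v = 7$ ($v = \left(-1\right) 1 + 4 \cdot 2 = -1 + 8 = 7$)
$f{\left(B \right)} = - \frac{224}{3}$ ($f{\left(B \right)} = \frac{\left(-32\right) 7}{3} = \frac{1}{3} \left(-224\right) = - \frac{224}{3}$)
$\frac{1}{f{\left(v \right)} + O{\left(201 \right)}} = \frac{1}{- \frac{224}{3} + \frac{1}{2 \cdot 201}} = \frac{1}{- \frac{224}{3} + \frac{1}{2} \cdot \frac{1}{201}} = \frac{1}{- \frac{224}{3} + \frac{1}{402}} = \frac{1}{- \frac{10005}{134}} = - \frac{134}{10005}$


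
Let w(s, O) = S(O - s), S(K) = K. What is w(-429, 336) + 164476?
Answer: 165241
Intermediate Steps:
w(s, O) = O - s
w(-429, 336) + 164476 = (336 - 1*(-429)) + 164476 = (336 + 429) + 164476 = 765 + 164476 = 165241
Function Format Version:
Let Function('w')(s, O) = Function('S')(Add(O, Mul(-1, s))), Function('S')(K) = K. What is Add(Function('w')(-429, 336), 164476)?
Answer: 165241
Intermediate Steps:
Function('w')(s, O) = Add(O, Mul(-1, s))
Add(Function('w')(-429, 336), 164476) = Add(Add(336, Mul(-1, -429)), 164476) = Add(Add(336, 429), 164476) = Add(765, 164476) = 165241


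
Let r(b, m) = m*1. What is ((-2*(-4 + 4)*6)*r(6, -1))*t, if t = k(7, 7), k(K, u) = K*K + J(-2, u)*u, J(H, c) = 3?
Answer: 0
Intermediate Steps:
k(K, u) = K**2 + 3*u (k(K, u) = K*K + 3*u = K**2 + 3*u)
r(b, m) = m
t = 70 (t = 7**2 + 3*7 = 49 + 21 = 70)
((-2*(-4 + 4)*6)*r(6, -1))*t = ((-2*(-4 + 4)*6)*(-1))*70 = ((-2*0*6)*(-1))*70 = ((0*6)*(-1))*70 = (0*(-1))*70 = 0*70 = 0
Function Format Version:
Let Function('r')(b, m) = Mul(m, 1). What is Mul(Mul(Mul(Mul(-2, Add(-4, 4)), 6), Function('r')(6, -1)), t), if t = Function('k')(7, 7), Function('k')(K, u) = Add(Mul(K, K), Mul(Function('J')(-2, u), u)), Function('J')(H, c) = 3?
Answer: 0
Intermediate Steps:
Function('k')(K, u) = Add(Pow(K, 2), Mul(3, u)) (Function('k')(K, u) = Add(Mul(K, K), Mul(3, u)) = Add(Pow(K, 2), Mul(3, u)))
Function('r')(b, m) = m
t = 70 (t = Add(Pow(7, 2), Mul(3, 7)) = Add(49, 21) = 70)
Mul(Mul(Mul(Mul(-2, Add(-4, 4)), 6), Function('r')(6, -1)), t) = Mul(Mul(Mul(Mul(-2, Add(-4, 4)), 6), -1), 70) = Mul(Mul(Mul(Mul(-2, 0), 6), -1), 70) = Mul(Mul(Mul(0, 6), -1), 70) = Mul(Mul(0, -1), 70) = Mul(0, 70) = 0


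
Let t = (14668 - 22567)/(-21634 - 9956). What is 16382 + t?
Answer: 172505093/10530 ≈ 16382.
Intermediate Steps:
t = 2633/10530 (t = -7899/(-31590) = -7899*(-1/31590) = 2633/10530 ≈ 0.25005)
16382 + t = 16382 + 2633/10530 = 172505093/10530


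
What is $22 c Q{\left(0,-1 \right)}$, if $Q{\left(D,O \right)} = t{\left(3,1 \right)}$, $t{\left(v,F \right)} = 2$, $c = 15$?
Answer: $660$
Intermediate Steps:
$Q{\left(D,O \right)} = 2$
$22 c Q{\left(0,-1 \right)} = 22 \cdot 15 \cdot 2 = 330 \cdot 2 = 660$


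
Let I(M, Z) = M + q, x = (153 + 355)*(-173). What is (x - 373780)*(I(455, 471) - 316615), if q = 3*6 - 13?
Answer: 145957381920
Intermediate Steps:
q = 5 (q = 18 - 13 = 5)
x = -87884 (x = 508*(-173) = -87884)
I(M, Z) = 5 + M (I(M, Z) = M + 5 = 5 + M)
(x - 373780)*(I(455, 471) - 316615) = (-87884 - 373780)*((5 + 455) - 316615) = -461664*(460 - 316615) = -461664*(-316155) = 145957381920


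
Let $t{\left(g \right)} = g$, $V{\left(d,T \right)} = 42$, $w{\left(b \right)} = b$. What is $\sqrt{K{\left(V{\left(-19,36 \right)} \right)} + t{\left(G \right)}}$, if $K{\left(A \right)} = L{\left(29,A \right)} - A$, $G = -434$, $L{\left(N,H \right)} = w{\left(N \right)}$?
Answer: $i \sqrt{447} \approx 21.142 i$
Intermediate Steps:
$L{\left(N,H \right)} = N$
$K{\left(A \right)} = 29 - A$
$\sqrt{K{\left(V{\left(-19,36 \right)} \right)} + t{\left(G \right)}} = \sqrt{\left(29 - 42\right) - 434} = \sqrt{-13 - 434} = \sqrt{-447} = i \sqrt{447}$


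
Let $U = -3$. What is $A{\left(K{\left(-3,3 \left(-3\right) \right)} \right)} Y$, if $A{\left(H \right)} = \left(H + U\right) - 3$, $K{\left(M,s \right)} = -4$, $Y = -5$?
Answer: $50$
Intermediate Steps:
$A{\left(H \right)} = -6 + H$ ($A{\left(H \right)} = \left(H - 3\right) - 3 = \left(-3 + H\right) - 3 = -6 + H$)
$A{\left(K{\left(-3,3 \left(-3\right) \right)} \right)} Y = \left(-6 - 4\right) \left(-5\right) = \left(-10\right) \left(-5\right) = 50$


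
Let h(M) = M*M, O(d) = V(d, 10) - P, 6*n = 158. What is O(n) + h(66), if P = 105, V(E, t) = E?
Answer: 12832/3 ≈ 4277.3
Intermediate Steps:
n = 79/3 (n = (⅙)*158 = 79/3 ≈ 26.333)
O(d) = -105 + d (O(d) = d - 1*105 = d - 105 = -105 + d)
h(M) = M²
O(n) + h(66) = (-105 + 79/3) + 66² = -236/3 + 4356 = 12832/3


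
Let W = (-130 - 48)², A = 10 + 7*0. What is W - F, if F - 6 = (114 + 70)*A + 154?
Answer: 29684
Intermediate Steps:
A = 10 (A = 10 + 0 = 10)
W = 31684 (W = (-178)² = 31684)
F = 2000 (F = 6 + ((114 + 70)*10 + 154) = 6 + (184*10 + 154) = 6 + (1840 + 154) = 6 + 1994 = 2000)
W - F = 31684 - 1*2000 = 31684 - 2000 = 29684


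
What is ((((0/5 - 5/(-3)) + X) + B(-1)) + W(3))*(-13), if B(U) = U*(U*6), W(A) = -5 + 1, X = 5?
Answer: -338/3 ≈ -112.67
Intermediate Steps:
W(A) = -4
B(U) = 6*U**2 (B(U) = U*(6*U) = 6*U**2)
((((0/5 - 5/(-3)) + X) + B(-1)) + W(3))*(-13) = ((((0/5 - 5/(-3)) + 5) + 6*(-1)**2) - 4)*(-13) = ((((0*(1/5) - 5*(-1/3)) + 5) + 6*1) - 4)*(-13) = ((((0 + 5/3) + 5) + 6) - 4)*(-13) = (((5/3 + 5) + 6) - 4)*(-13) = ((20/3 + 6) - 4)*(-13) = (38/3 - 4)*(-13) = (26/3)*(-13) = -338/3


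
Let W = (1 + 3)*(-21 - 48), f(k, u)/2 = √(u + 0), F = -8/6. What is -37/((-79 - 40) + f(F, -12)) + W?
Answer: -3917281/14209 + 148*I*√3/14209 ≈ -275.69 + 0.018041*I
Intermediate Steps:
F = -4/3 (F = -8*⅙ = -4/3 ≈ -1.3333)
f(k, u) = 2*√u (f(k, u) = 2*√(u + 0) = 2*√u)
W = -276 (W = 4*(-69) = -276)
-37/((-79 - 40) + f(F, -12)) + W = -37/((-79 - 40) + 2*√(-12)) - 276 = -37/(-119 + 2*(2*I*√3)) - 276 = -37/(-119 + 4*I*√3) - 276 = -276 - 37/(-119 + 4*I*√3)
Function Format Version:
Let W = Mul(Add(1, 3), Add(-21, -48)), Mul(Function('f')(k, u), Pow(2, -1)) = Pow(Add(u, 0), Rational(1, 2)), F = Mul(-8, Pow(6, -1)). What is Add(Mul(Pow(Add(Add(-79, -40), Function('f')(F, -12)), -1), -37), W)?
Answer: Add(Rational(-3917281, 14209), Mul(Rational(148, 14209), I, Pow(3, Rational(1, 2)))) ≈ Add(-275.69, Mul(0.018041, I))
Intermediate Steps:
F = Rational(-4, 3) (F = Mul(-8, Rational(1, 6)) = Rational(-4, 3) ≈ -1.3333)
Function('f')(k, u) = Mul(2, Pow(u, Rational(1, 2))) (Function('f')(k, u) = Mul(2, Pow(Add(u, 0), Rational(1, 2))) = Mul(2, Pow(u, Rational(1, 2))))
W = -276 (W = Mul(4, -69) = -276)
Add(Mul(Pow(Add(Add(-79, -40), Function('f')(F, -12)), -1), -37), W) = Add(Mul(Pow(Add(Add(-79, -40), Mul(2, Pow(-12, Rational(1, 2)))), -1), -37), -276) = Add(Mul(Pow(Add(-119, Mul(2, Mul(2, I, Pow(3, Rational(1, 2))))), -1), -37), -276) = Add(Mul(Pow(Add(-119, Mul(4, I, Pow(3, Rational(1, 2)))), -1), -37), -276) = Add(Mul(-37, Pow(Add(-119, Mul(4, I, Pow(3, Rational(1, 2)))), -1)), -276) = Add(-276, Mul(-37, Pow(Add(-119, Mul(4, I, Pow(3, Rational(1, 2)))), -1)))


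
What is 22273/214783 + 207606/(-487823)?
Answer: -4817851117/14968012487 ≈ -0.32188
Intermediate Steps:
22273/214783 + 207606/(-487823) = 22273*(1/214783) + 207606*(-1/487823) = 22273/214783 - 29658/69689 = -4817851117/14968012487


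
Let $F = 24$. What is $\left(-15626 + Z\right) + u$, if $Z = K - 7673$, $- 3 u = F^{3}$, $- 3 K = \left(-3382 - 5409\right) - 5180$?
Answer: $-23250$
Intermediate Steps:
$K = 4657$ ($K = - \frac{\left(-3382 - 5409\right) - 5180}{3} = - \frac{-8791 - 5180}{3} = \left(- \frac{1}{3}\right) \left(-13971\right) = 4657$)
$u = -4608$ ($u = - \frac{24^{3}}{3} = \left(- \frac{1}{3}\right) 13824 = -4608$)
$Z = -3016$ ($Z = 4657 - 7673 = -3016$)
$\left(-15626 + Z\right) + u = \left(-15626 - 3016\right) - 4608 = -18642 - 4608 = -23250$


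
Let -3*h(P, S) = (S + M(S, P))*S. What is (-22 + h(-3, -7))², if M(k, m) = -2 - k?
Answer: 6400/9 ≈ 711.11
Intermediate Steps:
h(P, S) = 2*S/3 (h(P, S) = -(S + (-2 - S))*S/3 = -(-2)*S/3 = 2*S/3)
(-22 + h(-3, -7))² = (-22 + (⅔)*(-7))² = (-22 - 14/3)² = (-80/3)² = 6400/9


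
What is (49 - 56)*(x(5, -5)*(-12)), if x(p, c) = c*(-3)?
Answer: 1260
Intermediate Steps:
x(p, c) = -3*c
(49 - 56)*(x(5, -5)*(-12)) = (49 - 56)*(-3*(-5)*(-12)) = -105*(-12) = -7*(-180) = 1260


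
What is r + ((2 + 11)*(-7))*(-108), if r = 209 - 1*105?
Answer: 9932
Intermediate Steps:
r = 104 (r = 209 - 105 = 104)
r + ((2 + 11)*(-7))*(-108) = 104 + ((2 + 11)*(-7))*(-108) = 104 + (13*(-7))*(-108) = 104 - 91*(-108) = 104 + 9828 = 9932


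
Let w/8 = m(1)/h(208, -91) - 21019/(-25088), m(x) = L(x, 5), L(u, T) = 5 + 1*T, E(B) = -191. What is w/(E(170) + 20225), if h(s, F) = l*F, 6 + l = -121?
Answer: 3859801/11525195136 ≈ 0.00033490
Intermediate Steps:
l = -127 (l = -6 - 121 = -127)
L(u, T) = 5 + T
m(x) = 10 (m(x) = 5 + 5 = 10)
h(s, F) = -127*F
w = 34738209/5177536 (w = 8*(10/((-127*(-91))) - 21019/(-25088)) = 8*(10/11557 - 21019*(-1/25088)) = 8*(10*(1/11557) + 21019/25088) = 8*(10/11557 + 21019/25088) = 8*(34738209/41420288) = 34738209/5177536 ≈ 6.7094)
w/(E(170) + 20225) = 34738209/(5177536*(-191 + 20225)) = (34738209/5177536)/20034 = (34738209/5177536)*(1/20034) = 3859801/11525195136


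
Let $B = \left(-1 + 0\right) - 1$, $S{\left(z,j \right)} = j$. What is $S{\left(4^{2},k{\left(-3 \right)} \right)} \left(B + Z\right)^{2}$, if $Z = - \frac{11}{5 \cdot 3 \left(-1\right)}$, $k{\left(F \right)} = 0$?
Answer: $0$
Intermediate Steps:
$Z = \frac{11}{15}$ ($Z = - \frac{11}{15 \left(-1\right)} = - \frac{11}{-15} = \left(-11\right) \left(- \frac{1}{15}\right) = \frac{11}{15} \approx 0.73333$)
$B = -2$ ($B = -1 - 1 = -2$)
$S{\left(4^{2},k{\left(-3 \right)} \right)} \left(B + Z\right)^{2} = 0 \left(-2 + \frac{11}{15}\right)^{2} = 0 \left(- \frac{19}{15}\right)^{2} = 0 \cdot \frac{361}{225} = 0$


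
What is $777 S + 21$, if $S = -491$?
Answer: $-381486$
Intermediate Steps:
$777 S + 21 = 777 \left(-491\right) + 21 = -381507 + 21 = -381486$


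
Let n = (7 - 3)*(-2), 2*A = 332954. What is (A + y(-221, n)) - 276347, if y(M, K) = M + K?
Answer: -110099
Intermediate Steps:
A = 166477 (A = (½)*332954 = 166477)
n = -8 (n = 4*(-2) = -8)
y(M, K) = K + M
(A + y(-221, n)) - 276347 = (166477 + (-8 - 221)) - 276347 = (166477 - 229) - 276347 = 166248 - 276347 = -110099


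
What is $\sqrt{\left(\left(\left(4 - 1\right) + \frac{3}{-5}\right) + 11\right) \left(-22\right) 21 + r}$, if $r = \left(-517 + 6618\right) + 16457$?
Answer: $\frac{2 \sqrt{102295}}{5} \approx 127.93$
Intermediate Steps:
$r = 22558$ ($r = 6101 + 16457 = 22558$)
$\sqrt{\left(\left(\left(4 - 1\right) + \frac{3}{-5}\right) + 11\right) \left(-22\right) 21 + r} = \sqrt{\left(\left(\left(4 - 1\right) + \frac{3}{-5}\right) + 11\right) \left(-22\right) 21 + 22558} = \sqrt{\left(\left(3 + 3 \left(- \frac{1}{5}\right)\right) + 11\right) \left(-22\right) 21 + 22558} = \sqrt{\left(\left(3 - \frac{3}{5}\right) + 11\right) \left(-22\right) 21 + 22558} = \sqrt{\left(\frac{12}{5} + 11\right) \left(-22\right) 21 + 22558} = \sqrt{\frac{67}{5} \left(-22\right) 21 + 22558} = \sqrt{\left(- \frac{1474}{5}\right) 21 + 22558} = \sqrt{- \frac{30954}{5} + 22558} = \sqrt{\frac{81836}{5}} = \frac{2 \sqrt{102295}}{5}$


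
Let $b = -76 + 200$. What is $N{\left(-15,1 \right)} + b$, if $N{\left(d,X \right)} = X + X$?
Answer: $126$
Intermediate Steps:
$N{\left(d,X \right)} = 2 X$
$b = 124$
$N{\left(-15,1 \right)} + b = 2 \cdot 1 + 124 = 2 + 124 = 126$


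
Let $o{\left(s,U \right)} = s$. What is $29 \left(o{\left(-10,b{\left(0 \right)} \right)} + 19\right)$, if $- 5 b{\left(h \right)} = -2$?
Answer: $261$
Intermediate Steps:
$b{\left(h \right)} = \frac{2}{5}$ ($b{\left(h \right)} = \left(- \frac{1}{5}\right) \left(-2\right) = \frac{2}{5}$)
$29 \left(o{\left(-10,b{\left(0 \right)} \right)} + 19\right) = 29 \left(-10 + 19\right) = 29 \cdot 9 = 261$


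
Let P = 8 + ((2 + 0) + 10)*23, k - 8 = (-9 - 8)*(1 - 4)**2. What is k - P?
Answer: -429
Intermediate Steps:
k = -145 (k = 8 + (-9 - 8)*(1 - 4)**2 = 8 - 17*(-3)**2 = 8 - 17*9 = 8 - 153 = -145)
P = 284 (P = 8 + (2 + 10)*23 = 8 + 12*23 = 8 + 276 = 284)
k - P = -145 - 1*284 = -145 - 284 = -429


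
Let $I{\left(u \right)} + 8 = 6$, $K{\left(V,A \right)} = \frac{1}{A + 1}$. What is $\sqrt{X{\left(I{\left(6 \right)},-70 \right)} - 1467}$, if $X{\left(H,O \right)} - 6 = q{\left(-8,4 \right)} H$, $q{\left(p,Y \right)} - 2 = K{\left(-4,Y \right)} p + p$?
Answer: $\frac{i \sqrt{36145}}{5} \approx 38.024 i$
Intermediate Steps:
$K{\left(V,A \right)} = \frac{1}{1 + A}$
$q{\left(p,Y \right)} = 2 + p + \frac{p}{1 + Y}$ ($q{\left(p,Y \right)} = 2 + \left(\frac{p}{1 + Y} + p\right) = 2 + \left(p + \frac{p}{1 + Y}\right) = 2 + p + \frac{p}{1 + Y}$)
$I{\left(u \right)} = -2$ ($I{\left(u \right)} = -8 + 6 = -2$)
$X{\left(H,O \right)} = 6 - \frac{38 H}{5}$ ($X{\left(H,O \right)} = 6 + \frac{-8 + \left(1 + 4\right) \left(2 - 8\right)}{1 + 4} H = 6 + \frac{-8 + 5 \left(-6\right)}{5} H = 6 + \frac{-8 - 30}{5} H = 6 + \frac{1}{5} \left(-38\right) H = 6 - \frac{38 H}{5}$)
$\sqrt{X{\left(I{\left(6 \right)},-70 \right)} - 1467} = \sqrt{\left(6 - - \frac{76}{5}\right) - 1467} = \sqrt{\left(6 + \frac{76}{5}\right) - 1467} = \sqrt{\frac{106}{5} - 1467} = \sqrt{- \frac{7229}{5}} = \frac{i \sqrt{36145}}{5}$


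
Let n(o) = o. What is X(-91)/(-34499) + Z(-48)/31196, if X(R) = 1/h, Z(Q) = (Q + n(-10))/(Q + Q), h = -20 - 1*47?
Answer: 68528965/3461158265664 ≈ 1.9799e-5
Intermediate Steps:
h = -67 (h = -20 - 47 = -67)
Z(Q) = (-10 + Q)/(2*Q) (Z(Q) = (Q - 10)/(Q + Q) = (-10 + Q)/((2*Q)) = (-10 + Q)*(1/(2*Q)) = (-10 + Q)/(2*Q))
X(R) = -1/67 (X(R) = 1/(-67) = -1/67)
X(-91)/(-34499) + Z(-48)/31196 = -1/67/(-34499) + ((½)*(-10 - 48)/(-48))/31196 = -1/67*(-1/34499) + ((½)*(-1/48)*(-58))*(1/31196) = 1/2311433 + (29/48)*(1/31196) = 1/2311433 + 29/1497408 = 68528965/3461158265664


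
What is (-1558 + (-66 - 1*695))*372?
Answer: -862668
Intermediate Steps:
(-1558 + (-66 - 1*695))*372 = (-1558 + (-66 - 695))*372 = (-1558 - 761)*372 = -2319*372 = -862668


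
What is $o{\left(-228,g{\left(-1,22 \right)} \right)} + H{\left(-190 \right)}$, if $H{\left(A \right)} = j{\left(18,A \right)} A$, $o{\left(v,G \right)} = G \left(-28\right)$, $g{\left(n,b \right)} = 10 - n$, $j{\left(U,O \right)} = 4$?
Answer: $-1068$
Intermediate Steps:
$o{\left(v,G \right)} = - 28 G$
$H{\left(A \right)} = 4 A$
$o{\left(-228,g{\left(-1,22 \right)} \right)} + H{\left(-190 \right)} = - 28 \left(10 - -1\right) + 4 \left(-190\right) = - 28 \left(10 + 1\right) - 760 = \left(-28\right) 11 - 760 = -308 - 760 = -1068$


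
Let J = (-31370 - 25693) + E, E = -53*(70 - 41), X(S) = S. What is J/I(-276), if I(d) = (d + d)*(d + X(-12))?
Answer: -7325/19872 ≈ -0.36861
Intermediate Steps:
E = -1537 (E = -53*29 = -1537)
I(d) = 2*d*(-12 + d) (I(d) = (d + d)*(d - 12) = (2*d)*(-12 + d) = 2*d*(-12 + d))
J = -58600 (J = (-31370 - 25693) - 1537 = -57063 - 1537 = -58600)
J/I(-276) = -58600*(-1/(552*(-12 - 276))) = -58600/(2*(-276)*(-288)) = -58600/158976 = -58600*1/158976 = -7325/19872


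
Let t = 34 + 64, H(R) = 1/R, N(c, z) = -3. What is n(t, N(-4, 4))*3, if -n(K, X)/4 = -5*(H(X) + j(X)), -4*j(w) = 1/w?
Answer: -15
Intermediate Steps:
t = 98
j(w) = -1/(4*w)
n(K, X) = 15/X (n(K, X) = -(-20)*(1/X - 1/(4*X)) = -(-20)*3/(4*X) = -(-15)/X = 15/X)
n(t, N(-4, 4))*3 = (15/(-3))*3 = (15*(-1/3))*3 = -5*3 = -15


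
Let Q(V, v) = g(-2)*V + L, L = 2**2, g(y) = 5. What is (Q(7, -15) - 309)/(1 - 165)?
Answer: 135/82 ≈ 1.6463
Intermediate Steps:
L = 4
Q(V, v) = 4 + 5*V (Q(V, v) = 5*V + 4 = 4 + 5*V)
(Q(7, -15) - 309)/(1 - 165) = ((4 + 5*7) - 309)/(1 - 165) = ((4 + 35) - 309)/(-164) = (39 - 309)*(-1/164) = -270*(-1/164) = 135/82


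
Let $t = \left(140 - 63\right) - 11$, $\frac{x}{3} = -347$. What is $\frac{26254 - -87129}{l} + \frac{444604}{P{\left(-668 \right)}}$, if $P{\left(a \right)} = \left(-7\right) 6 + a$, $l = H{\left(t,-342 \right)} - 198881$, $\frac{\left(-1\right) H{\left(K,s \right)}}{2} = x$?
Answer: $- \frac{43789062263}{69863645} \approx -626.78$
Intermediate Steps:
$x = -1041$ ($x = 3 \left(-347\right) = -1041$)
$t = 66$ ($t = 77 - 11 = 66$)
$H{\left(K,s \right)} = 2082$ ($H{\left(K,s \right)} = \left(-2\right) \left(-1041\right) = 2082$)
$l = -196799$ ($l = 2082 - 198881 = -196799$)
$P{\left(a \right)} = -42 + a$
$\frac{26254 - -87129}{l} + \frac{444604}{P{\left(-668 \right)}} = \frac{26254 - -87129}{-196799} + \frac{444604}{-42 - 668} = \left(26254 + 87129\right) \left(- \frac{1}{196799}\right) + \frac{444604}{-710} = 113383 \left(- \frac{1}{196799}\right) + 444604 \left(- \frac{1}{710}\right) = - \frac{113383}{196799} - \frac{222302}{355} = - \frac{43789062263}{69863645}$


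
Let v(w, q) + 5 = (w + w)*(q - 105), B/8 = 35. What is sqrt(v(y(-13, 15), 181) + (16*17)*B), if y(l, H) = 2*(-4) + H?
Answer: sqrt(77219) ≈ 277.88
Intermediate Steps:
B = 280 (B = 8*35 = 280)
y(l, H) = -8 + H
v(w, q) = -5 + 2*w*(-105 + q) (v(w, q) = -5 + (w + w)*(q - 105) = -5 + (2*w)*(-105 + q) = -5 + 2*w*(-105 + q))
sqrt(v(y(-13, 15), 181) + (16*17)*B) = sqrt((-5 - 210*(-8 + 15) + 2*181*(-8 + 15)) + (16*17)*280) = sqrt((-5 - 210*7 + 2*181*7) + 272*280) = sqrt((-5 - 1470 + 2534) + 76160) = sqrt(1059 + 76160) = sqrt(77219)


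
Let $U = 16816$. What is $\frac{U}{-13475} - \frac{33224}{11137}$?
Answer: $- \frac{90710456}{21438725} \approx -4.2311$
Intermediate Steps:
$\frac{U}{-13475} - \frac{33224}{11137} = \frac{16816}{-13475} - \frac{33224}{11137} = 16816 \left(- \frac{1}{13475}\right) - \frac{33224}{11137} = - \frac{16816}{13475} - \frac{33224}{11137} = - \frac{90710456}{21438725}$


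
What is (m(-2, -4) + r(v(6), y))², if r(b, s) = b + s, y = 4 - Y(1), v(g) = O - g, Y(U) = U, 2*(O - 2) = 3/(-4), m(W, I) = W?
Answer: 729/64 ≈ 11.391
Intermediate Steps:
O = 13/8 (O = 2 + (3/(-4))/2 = 2 + (3*(-¼))/2 = 2 + (½)*(-¾) = 2 - 3/8 = 13/8 ≈ 1.6250)
v(g) = 13/8 - g
y = 3 (y = 4 - 1*1 = 4 - 1 = 3)
(m(-2, -4) + r(v(6), y))² = (-2 + ((13/8 - 1*6) + 3))² = (-2 + ((13/8 - 6) + 3))² = (-2 + (-35/8 + 3))² = (-2 - 11/8)² = (-27/8)² = 729/64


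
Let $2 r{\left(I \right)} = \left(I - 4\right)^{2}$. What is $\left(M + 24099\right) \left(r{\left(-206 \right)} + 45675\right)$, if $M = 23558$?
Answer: $3227570325$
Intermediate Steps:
$r{\left(I \right)} = \frac{\left(-4 + I\right)^{2}}{2}$ ($r{\left(I \right)} = \frac{\left(I - 4\right)^{2}}{2} = \frac{\left(-4 + I\right)^{2}}{2}$)
$\left(M + 24099\right) \left(r{\left(-206 \right)} + 45675\right) = \left(23558 + 24099\right) \left(\frac{\left(-4 - 206\right)^{2}}{2} + 45675\right) = 47657 \left(\frac{\left(-210\right)^{2}}{2} + 45675\right) = 47657 \left(\frac{1}{2} \cdot 44100 + 45675\right) = 47657 \left(22050 + 45675\right) = 47657 \cdot 67725 = 3227570325$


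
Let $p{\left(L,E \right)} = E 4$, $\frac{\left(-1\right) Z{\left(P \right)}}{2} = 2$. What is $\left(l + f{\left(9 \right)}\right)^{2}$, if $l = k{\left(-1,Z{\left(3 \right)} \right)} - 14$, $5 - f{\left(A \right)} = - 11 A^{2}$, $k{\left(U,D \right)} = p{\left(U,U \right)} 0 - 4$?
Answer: $770884$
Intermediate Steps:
$Z{\left(P \right)} = -4$ ($Z{\left(P \right)} = \left(-2\right) 2 = -4$)
$p{\left(L,E \right)} = 4 E$
$k{\left(U,D \right)} = -4$ ($k{\left(U,D \right)} = 4 U 0 - 4 = 0 - 4 = -4$)
$f{\left(A \right)} = 5 + 11 A^{2}$ ($f{\left(A \right)} = 5 - - 11 A^{2} = 5 + 11 A^{2}$)
$l = -18$ ($l = -4 - 14 = -18$)
$\left(l + f{\left(9 \right)}\right)^{2} = \left(-18 + \left(5 + 11 \cdot 9^{2}\right)\right)^{2} = \left(-18 + \left(5 + 11 \cdot 81\right)\right)^{2} = \left(-18 + \left(5 + 891\right)\right)^{2} = \left(-18 + 896\right)^{2} = 878^{2} = 770884$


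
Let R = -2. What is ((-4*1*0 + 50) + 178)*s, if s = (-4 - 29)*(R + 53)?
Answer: -383724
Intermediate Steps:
s = -1683 (s = (-4 - 29)*(-2 + 53) = -33*51 = -1683)
((-4*1*0 + 50) + 178)*s = ((-4*1*0 + 50) + 178)*(-1683) = ((-4*0 + 50) + 178)*(-1683) = ((0 + 50) + 178)*(-1683) = (50 + 178)*(-1683) = 228*(-1683) = -383724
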